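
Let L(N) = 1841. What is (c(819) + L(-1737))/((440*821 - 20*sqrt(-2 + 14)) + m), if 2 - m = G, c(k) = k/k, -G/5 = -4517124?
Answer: -3411442023/41160248123507 + 6140*sqrt(3)/41160248123507 ≈ -8.2882e-5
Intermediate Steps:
G = 22585620 (G = -5*(-4517124) = 22585620)
c(k) = 1
m = -22585618 (m = 2 - 1*22585620 = 2 - 22585620 = -22585618)
(c(819) + L(-1737))/((440*821 - 20*sqrt(-2 + 14)) + m) = (1 + 1841)/((440*821 - 20*sqrt(-2 + 14)) - 22585618) = 1842/((361240 - 40*sqrt(3)) - 22585618) = 1842/(-22224378 - 40*sqrt(3))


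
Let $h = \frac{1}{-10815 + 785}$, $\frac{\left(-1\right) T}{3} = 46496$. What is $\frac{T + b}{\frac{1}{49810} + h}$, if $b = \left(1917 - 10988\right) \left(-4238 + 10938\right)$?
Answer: $\frac{89508472671260}{117} \approx 7.6503 \cdot 10^{11}$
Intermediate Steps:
$T = -139488$ ($T = \left(-3\right) 46496 = -139488$)
$b = -60775700$ ($b = \left(-9071\right) 6700 = -60775700$)
$h = - \frac{1}{10030}$ ($h = \frac{1}{-10030} = - \frac{1}{10030} \approx -9.9701 \cdot 10^{-5}$)
$\frac{T + b}{\frac{1}{49810} + h} = \frac{-139488 - 60775700}{\frac{1}{49810} - \frac{1}{10030}} = - \frac{60915188}{\frac{1}{49810} - \frac{1}{10030}} = - \frac{60915188}{- \frac{117}{1469395}} = \left(-60915188\right) \left(- \frac{1469395}{117}\right) = \frac{89508472671260}{117}$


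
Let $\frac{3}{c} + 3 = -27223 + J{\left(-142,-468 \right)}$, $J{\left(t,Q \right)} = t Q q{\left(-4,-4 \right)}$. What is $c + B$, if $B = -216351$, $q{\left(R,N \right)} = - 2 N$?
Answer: $- \frac{109132204119}{504422} \approx -2.1635 \cdot 10^{5}$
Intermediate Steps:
$J{\left(t,Q \right)} = 8 Q t$ ($J{\left(t,Q \right)} = t Q \left(\left(-2\right) \left(-4\right)\right) = Q t 8 = 8 Q t$)
$c = \frac{3}{504422}$ ($c = \frac{3}{-3 - \left(27223 + 3744 \left(-142\right)\right)} = \frac{3}{-3 + \left(-27223 + 531648\right)} = \frac{3}{-3 + 504425} = \frac{3}{504422} \approx 5.9474 \cdot 10^{-6}$)
$c + B = \frac{3}{504422} - 216351 = - \frac{109132204119}{504422}$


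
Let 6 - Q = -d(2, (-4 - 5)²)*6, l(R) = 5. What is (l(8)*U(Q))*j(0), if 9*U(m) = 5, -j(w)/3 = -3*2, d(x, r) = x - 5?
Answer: 50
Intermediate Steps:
d(x, r) = -5 + x
j(w) = 18 (j(w) = -(-9)*2 = -3*(-6) = 18)
Q = -12 (Q = 6 - (-(-5 + 2))*6 = 6 - (-1*(-3))*6 = 6 - 3*6 = 6 - 1*18 = 6 - 18 = -12)
U(m) = 5/9 (U(m) = (⅑)*5 = 5/9)
(l(8)*U(Q))*j(0) = (5*(5/9))*18 = (25/9)*18 = 50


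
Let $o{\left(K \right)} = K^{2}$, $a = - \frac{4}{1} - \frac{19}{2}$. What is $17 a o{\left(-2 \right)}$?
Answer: $-918$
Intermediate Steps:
$a = - \frac{27}{2}$ ($a = \left(-4\right) 1 - \frac{19}{2} = -4 - \frac{19}{2} = - \frac{27}{2} \approx -13.5$)
$17 a o{\left(-2 \right)} = 17 \left(- \frac{27}{2}\right) \left(-2\right)^{2} = \left(- \frac{459}{2}\right) 4 = -918$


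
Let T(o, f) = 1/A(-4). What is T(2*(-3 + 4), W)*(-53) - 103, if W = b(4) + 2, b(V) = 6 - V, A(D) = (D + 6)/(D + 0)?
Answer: 3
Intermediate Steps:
A(D) = (6 + D)/D
W = 4 (W = (6 - 1*4) + 2 = (6 - 4) + 2 = 2 + 2 = 4)
T(o, f) = -2 (T(o, f) = 1/((6 - 4)/(-4)) = 1/(-¼*2) = 1/(-½) = -2)
T(2*(-3 + 4), W)*(-53) - 103 = -2*(-53) - 103 = 106 - 103 = 3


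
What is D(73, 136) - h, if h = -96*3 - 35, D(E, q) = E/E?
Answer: 324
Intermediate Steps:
D(E, q) = 1
h = -323 (h = -288 - 35 = -323)
D(73, 136) - h = 1 - 1*(-323) = 1 + 323 = 324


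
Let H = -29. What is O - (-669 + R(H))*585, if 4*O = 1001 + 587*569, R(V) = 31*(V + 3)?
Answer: 946626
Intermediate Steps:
R(V) = 93 + 31*V (R(V) = 31*(3 + V) = 93 + 31*V)
O = 83751 (O = (1001 + 587*569)/4 = (1001 + 334003)/4 = (¼)*335004 = 83751)
O - (-669 + R(H))*585 = 83751 - (-669 + (93 + 31*(-29)))*585 = 83751 - (-669 + (93 - 899))*585 = 83751 - (-669 - 806)*585 = 83751 - (-1475)*585 = 83751 - 1*(-862875) = 83751 + 862875 = 946626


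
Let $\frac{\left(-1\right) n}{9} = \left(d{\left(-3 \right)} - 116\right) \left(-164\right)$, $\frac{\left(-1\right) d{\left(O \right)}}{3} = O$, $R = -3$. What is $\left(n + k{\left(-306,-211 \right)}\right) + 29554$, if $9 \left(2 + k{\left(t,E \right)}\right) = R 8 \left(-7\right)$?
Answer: $- \frac{385084}{3} \approx -1.2836 \cdot 10^{5}$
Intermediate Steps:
$d{\left(O \right)} = - 3 O$
$n = -157932$ ($n = - 9 \left(\left(-3\right) \left(-3\right) - 116\right) \left(-164\right) = - 9 \left(9 - 116\right) \left(-164\right) = - 9 \left(\left(-107\right) \left(-164\right)\right) = \left(-9\right) 17548 = -157932$)
$k{\left(t,E \right)} = \frac{50}{3}$ ($k{\left(t,E \right)} = -2 + \frac{\left(-3\right) 8 \left(-7\right)}{9} = -2 + \frac{\left(-24\right) \left(-7\right)}{9} = -2 + \frac{1}{9} \cdot 168 = -2 + \frac{56}{3} = \frac{50}{3}$)
$\left(n + k{\left(-306,-211 \right)}\right) + 29554 = \left(-157932 + \frac{50}{3}\right) + 29554 = - \frac{473746}{3} + 29554 = - \frac{385084}{3}$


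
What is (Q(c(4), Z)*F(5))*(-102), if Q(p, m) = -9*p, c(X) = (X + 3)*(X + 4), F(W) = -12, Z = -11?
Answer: -616896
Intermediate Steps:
c(X) = (3 + X)*(4 + X)
(Q(c(4), Z)*F(5))*(-102) = (-9*(12 + 4**2 + 7*4)*(-12))*(-102) = (-9*(12 + 16 + 28)*(-12))*(-102) = (-9*56*(-12))*(-102) = -504*(-12)*(-102) = 6048*(-102) = -616896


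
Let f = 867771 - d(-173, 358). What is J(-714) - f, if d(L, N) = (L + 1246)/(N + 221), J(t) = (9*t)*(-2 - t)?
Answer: -3151543984/579 ≈ -5.4431e+6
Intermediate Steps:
J(t) = 9*t*(-2 - t)
d(L, N) = (1246 + L)/(221 + N)
f = 502438336/579 (f = 867771 - (1246 - 173)/(221 + 358) = 867771 - 1073/579 = 502438336/579 ≈ 8.6777e+5)
J(-714) - f = -9*(-714)*(2 - 714) - 1*502438336/579 = -9*(-714)*(-712) - 502438336/579 = -4575312 - 502438336/579 = -3151543984/579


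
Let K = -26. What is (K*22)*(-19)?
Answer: 10868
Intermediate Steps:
(K*22)*(-19) = -26*22*(-19) = -572*(-19) = 10868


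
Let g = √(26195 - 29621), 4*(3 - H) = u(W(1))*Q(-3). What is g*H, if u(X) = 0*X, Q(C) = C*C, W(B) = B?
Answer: 3*I*√3426 ≈ 175.6*I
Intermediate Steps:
Q(C) = C²
u(X) = 0
H = 3 (H = 3 - 0*(-3)² = 3 - 0*9 = 3 - ¼*0 = 3 + 0 = 3)
g = I*√3426 (g = √(-3426) = I*√3426 ≈ 58.532*I)
g*H = (I*√3426)*3 = 3*I*√3426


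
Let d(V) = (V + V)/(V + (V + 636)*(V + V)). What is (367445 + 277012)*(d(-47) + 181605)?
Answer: 45995389529243/393 ≈ 1.1704e+11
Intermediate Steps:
d(V) = 2*V/(V + 2*V*(636 + V)) (d(V) = (2*V)/(V + (636 + V)*(2*V)) = (2*V)/(V + 2*V*(636 + V)) = 2*V/(V + 2*V*(636 + V)))
(367445 + 277012)*(d(-47) + 181605) = (367445 + 277012)*(2/(1273 + 2*(-47)) + 181605) = 644457*(2/(1273 - 94) + 181605) = 644457*(2/1179 + 181605) = 644457*(214112297/1179) = 45995389529243/393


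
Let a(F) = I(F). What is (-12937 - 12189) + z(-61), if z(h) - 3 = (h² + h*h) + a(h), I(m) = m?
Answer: -17742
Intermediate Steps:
a(F) = F
z(h) = 3 + h + 2*h² (z(h) = 3 + ((h² + h*h) + h) = 3 + ((h² + h²) + h) = 3 + (2*h² + h) = 3 + (h + 2*h²) = 3 + h + 2*h²)
(-12937 - 12189) + z(-61) = (-12937 - 12189) + (3 - 61 + 2*(-61)²) = -25126 + (3 - 61 + 2*3721) = -25126 + (3 - 61 + 7442) = -25126 + 7384 = -17742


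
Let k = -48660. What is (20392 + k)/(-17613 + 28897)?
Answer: -7067/2821 ≈ -2.5051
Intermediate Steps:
(20392 + k)/(-17613 + 28897) = (20392 - 48660)/(-17613 + 28897) = -28268/11284 = -28268*1/11284 = -7067/2821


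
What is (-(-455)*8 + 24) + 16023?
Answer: 19687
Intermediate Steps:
(-(-455)*8 + 24) + 16023 = (-91*(-40) + 24) + 16023 = (3640 + 24) + 16023 = 3664 + 16023 = 19687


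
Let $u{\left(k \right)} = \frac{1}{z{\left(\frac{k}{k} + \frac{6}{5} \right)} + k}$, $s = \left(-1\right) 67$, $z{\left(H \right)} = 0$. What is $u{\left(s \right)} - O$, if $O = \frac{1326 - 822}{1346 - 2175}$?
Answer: $\frac{32939}{55543} \approx 0.59304$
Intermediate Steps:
$s = -67$
$O = - \frac{504}{829}$ ($O = \frac{504}{-829} = 504 \left(- \frac{1}{829}\right) = - \frac{504}{829} \approx -0.60796$)
$u{\left(k \right)} = \frac{1}{k}$ ($u{\left(k \right)} = \frac{1}{0 + k} = \frac{1}{k}$)
$u{\left(s \right)} - O = \frac{1}{-67} - - \frac{504}{829} = - \frac{1}{67} + \frac{504}{829} = \frac{32939}{55543}$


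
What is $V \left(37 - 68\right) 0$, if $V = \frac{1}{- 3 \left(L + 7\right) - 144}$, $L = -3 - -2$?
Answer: $0$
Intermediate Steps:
$L = -1$ ($L = -3 + 2 = -1$)
$V = - \frac{1}{162}$ ($V = \frac{1}{- 3 \left(-1 + 7\right) - 144} = \frac{1}{\left(-3\right) 6 - 144} = \frac{1}{-18 - 144} = \frac{1}{-162} = - \frac{1}{162} \approx -0.0061728$)
$V \left(37 - 68\right) 0 = - \frac{37 - 68}{162} \cdot 0 = \left(- \frac{1}{162}\right) \left(-31\right) 0 = \frac{31}{162} \cdot 0 = 0$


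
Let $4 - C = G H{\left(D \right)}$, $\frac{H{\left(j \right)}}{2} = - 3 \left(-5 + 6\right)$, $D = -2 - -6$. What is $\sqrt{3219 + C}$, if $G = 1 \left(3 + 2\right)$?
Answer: $\sqrt{3253} \approx 57.035$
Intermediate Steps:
$G = 5$ ($G = 1 \cdot 5 = 5$)
$D = 4$ ($D = -2 + 6 = 4$)
$H{\left(j \right)} = -6$ ($H{\left(j \right)} = 2 \left(- 3 \left(-5 + 6\right)\right) = 2 \left(\left(-3\right) 1\right) = 2 \left(-3\right) = -6$)
$C = 34$ ($C = 4 - 5 \left(-6\right) = 4 - -30 = 4 + 30 = 34$)
$\sqrt{3219 + C} = \sqrt{3219 + 34} = \sqrt{3253}$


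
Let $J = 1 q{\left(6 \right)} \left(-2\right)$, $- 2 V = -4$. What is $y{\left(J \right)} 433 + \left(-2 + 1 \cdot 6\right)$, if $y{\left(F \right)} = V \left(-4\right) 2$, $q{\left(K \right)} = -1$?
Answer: $-6924$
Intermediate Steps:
$V = 2$ ($V = \left(- \frac{1}{2}\right) \left(-4\right) = 2$)
$J = 2$ ($J = 1 \left(-1\right) \left(-2\right) = \left(-1\right) \left(-2\right) = 2$)
$y{\left(F \right)} = -16$ ($y{\left(F \right)} = 2 \left(-4\right) 2 = \left(-8\right) 2 = -16$)
$y{\left(J \right)} 433 + \left(-2 + 1 \cdot 6\right) = \left(-16\right) 433 + \left(-2 + 1 \cdot 6\right) = -6928 + \left(-2 + 6\right) = -6928 + 4 = -6924$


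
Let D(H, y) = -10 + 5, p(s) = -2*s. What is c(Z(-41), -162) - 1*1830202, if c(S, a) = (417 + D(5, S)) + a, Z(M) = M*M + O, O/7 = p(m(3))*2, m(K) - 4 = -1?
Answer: -1829952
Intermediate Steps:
m(K) = 3 (m(K) = 4 - 1 = 3)
O = -84 (O = 7*(-2*3*2) = 7*(-6*2) = 7*(-12) = -84)
Z(M) = -84 + M² (Z(M) = M*M - 84 = M² - 84 = -84 + M²)
D(H, y) = -5
c(S, a) = 412 + a (c(S, a) = (417 - 5) + a = 412 + a)
c(Z(-41), -162) - 1*1830202 = (412 - 162) - 1*1830202 = 250 - 1830202 = -1829952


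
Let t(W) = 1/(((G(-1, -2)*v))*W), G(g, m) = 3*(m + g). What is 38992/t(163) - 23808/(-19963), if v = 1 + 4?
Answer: -5709544142352/19963 ≈ -2.8601e+8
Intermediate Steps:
G(g, m) = 3*g + 3*m (G(g, m) = 3*(g + m) = 3*g + 3*m)
v = 5
t(W) = -1/(45*W) (t(W) = 1/((((3*(-1) + 3*(-2))*5))*W) = 1/((((-3 - 6)*5))*W) = 1/(((-9*5))*W) = 1/((-45)*W) = -1/(45*W))
38992/t(163) - 23808/(-19963) = 38992/((-1/45/163)) - 23808/(-19963) = 38992/((-1/45*1/163)) - 23808*(-1/19963) = 38992/(-1/7335) + 23808/19963 = 38992*(-7335) + 23808/19963 = -286006320 + 23808/19963 = -5709544142352/19963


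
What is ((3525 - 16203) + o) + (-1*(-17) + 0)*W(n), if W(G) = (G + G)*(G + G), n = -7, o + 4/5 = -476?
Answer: -49114/5 ≈ -9822.8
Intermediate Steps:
o = -2384/5 (o = -⅘ - 476 = -2384/5 ≈ -476.80)
W(G) = 4*G² (W(G) = (2*G)*(2*G) = 4*G²)
((3525 - 16203) + o) + (-1*(-17) + 0)*W(n) = ((3525 - 16203) - 2384/5) + (-1*(-17) + 0)*(4*(-7)²) = (-12678 - 2384/5) + (17 + 0)*(4*49) = -65774/5 + 17*196 = -65774/5 + 3332 = -49114/5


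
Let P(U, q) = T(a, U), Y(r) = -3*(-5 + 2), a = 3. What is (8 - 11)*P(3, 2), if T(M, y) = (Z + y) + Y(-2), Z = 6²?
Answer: -144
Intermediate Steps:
Z = 36
Y(r) = 9 (Y(r) = -3*(-3) = 9)
T(M, y) = 45 + y (T(M, y) = (36 + y) + 9 = 45 + y)
P(U, q) = 45 + U
(8 - 11)*P(3, 2) = (8 - 11)*(45 + 3) = -3*48 = -144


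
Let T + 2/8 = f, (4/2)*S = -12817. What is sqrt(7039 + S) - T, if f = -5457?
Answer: 21829/4 + sqrt(2522)/2 ≈ 5482.4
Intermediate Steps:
S = -12817/2 (S = (1/2)*(-12817) = -12817/2 ≈ -6408.5)
T = -21829/4 (T = -1/4 - 5457 = -21829/4 ≈ -5457.3)
sqrt(7039 + S) - T = sqrt(7039 - 12817/2) - 1*(-21829/4) = sqrt(1261/2) + 21829/4 = sqrt(2522)/2 + 21829/4 = 21829/4 + sqrt(2522)/2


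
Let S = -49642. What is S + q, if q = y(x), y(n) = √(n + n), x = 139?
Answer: -49642 + √278 ≈ -49625.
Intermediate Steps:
y(n) = √2*√n (y(n) = √(2*n) = √2*√n)
q = √278 (q = √2*√139 = √278 ≈ 16.673)
S + q = -49642 + √278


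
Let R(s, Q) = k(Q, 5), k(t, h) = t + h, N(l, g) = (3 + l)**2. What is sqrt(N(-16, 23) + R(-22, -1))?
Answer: sqrt(173) ≈ 13.153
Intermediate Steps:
k(t, h) = h + t
R(s, Q) = 5 + Q
sqrt(N(-16, 23) + R(-22, -1)) = sqrt((3 - 16)**2 + (5 - 1)) = sqrt((-13)**2 + 4) = sqrt(169 + 4) = sqrt(173)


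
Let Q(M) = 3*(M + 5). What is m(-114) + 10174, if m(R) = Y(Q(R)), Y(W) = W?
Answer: 9847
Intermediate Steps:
Q(M) = 15 + 3*M (Q(M) = 3*(5 + M) = 15 + 3*M)
m(R) = 15 + 3*R
m(-114) + 10174 = (15 + 3*(-114)) + 10174 = (15 - 342) + 10174 = -327 + 10174 = 9847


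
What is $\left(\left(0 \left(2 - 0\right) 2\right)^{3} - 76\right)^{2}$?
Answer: $5776$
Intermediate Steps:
$\left(\left(0 \left(2 - 0\right) 2\right)^{3} - 76\right)^{2} = \left(\left(0 \left(2 + 0\right) 2\right)^{3} - 76\right)^{2} = \left(\left(0 \cdot 2 \cdot 2\right)^{3} - 76\right)^{2} = \left(\left(0 \cdot 2\right)^{3} - 76\right)^{2} = \left(0^{3} - 76\right)^{2} = \left(0 - 76\right)^{2} = \left(-76\right)^{2} = 5776$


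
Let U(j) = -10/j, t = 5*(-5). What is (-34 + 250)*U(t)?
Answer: 432/5 ≈ 86.400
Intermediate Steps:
t = -25
(-34 + 250)*U(t) = (-34 + 250)*(-10/(-25)) = 216*(-10*(-1/25)) = 216*(2/5) = 432/5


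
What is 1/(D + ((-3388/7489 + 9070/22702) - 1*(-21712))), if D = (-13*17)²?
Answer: 85007639/5997539459794 ≈ 1.4174e-5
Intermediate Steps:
D = 48841 (D = (-221)² = 48841)
1/(D + ((-3388/7489 + 9070/22702) - 1*(-21712))) = 1/(48841 + ((-3388/7489 + 9070/22702) - 1*(-21712))) = 1/(48841 + ((-3388*1/7489 + 9070*(1/22702)) + 21712)) = 1/(48841 + ((-3388/7489 + 4535/11351) + 21712)) = 1/(48841 + (-4494573/85007639 + 21712)) = 1/(48841 + 1845681363395/85007639) = 1/(5997539459794/85007639) = 85007639/5997539459794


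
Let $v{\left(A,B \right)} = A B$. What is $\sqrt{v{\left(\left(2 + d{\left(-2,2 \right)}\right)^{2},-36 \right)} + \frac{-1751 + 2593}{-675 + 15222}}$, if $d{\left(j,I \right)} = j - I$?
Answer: $\frac{i \sqrt{30460341522}}{14547} \approx 11.998 i$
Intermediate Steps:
$\sqrt{v{\left(\left(2 + d{\left(-2,2 \right)}\right)^{2},-36 \right)} + \frac{-1751 + 2593}{-675 + 15222}} = \sqrt{\left(2 - 4\right)^{2} \left(-36\right) + \frac{-1751 + 2593}{-675 + 15222}} = \sqrt{\left(2 - 4\right)^{2} \left(-36\right) + \frac{842}{14547}} = \sqrt{\left(2 - 4\right)^{2} \left(-36\right) + 842 \cdot \frac{1}{14547}} = \sqrt{\left(-2\right)^{2} \left(-36\right) + \frac{842}{14547}} = \sqrt{4 \left(-36\right) + \frac{842}{14547}} = \sqrt{-144 + \frac{842}{14547}} = \sqrt{- \frac{2093926}{14547}} = \frac{i \sqrt{30460341522}}{14547}$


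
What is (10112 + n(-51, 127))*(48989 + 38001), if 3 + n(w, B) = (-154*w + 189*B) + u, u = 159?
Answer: 3664453750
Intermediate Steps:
n(w, B) = 156 - 154*w + 189*B (n(w, B) = -3 + ((-154*w + 189*B) + 159) = -3 + (159 - 154*w + 189*B) = 156 - 154*w + 189*B)
(10112 + n(-51, 127))*(48989 + 38001) = (10112 + (156 - 154*(-51) + 189*127))*(48989 + 38001) = (10112 + (156 + 7854 + 24003))*86990 = (10112 + 32013)*86990 = 42125*86990 = 3664453750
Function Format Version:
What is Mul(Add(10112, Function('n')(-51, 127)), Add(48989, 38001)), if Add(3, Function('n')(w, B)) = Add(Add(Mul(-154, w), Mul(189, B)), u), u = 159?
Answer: 3664453750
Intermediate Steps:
Function('n')(w, B) = Add(156, Mul(-154, w), Mul(189, B)) (Function('n')(w, B) = Add(-3, Add(Add(Mul(-154, w), Mul(189, B)), 159)) = Add(-3, Add(159, Mul(-154, w), Mul(189, B))) = Add(156, Mul(-154, w), Mul(189, B)))
Mul(Add(10112, Function('n')(-51, 127)), Add(48989, 38001)) = Mul(Add(10112, Add(156, Mul(-154, -51), Mul(189, 127))), Add(48989, 38001)) = Mul(Add(10112, Add(156, 7854, 24003)), 86990) = Mul(Add(10112, 32013), 86990) = Mul(42125, 86990) = 3664453750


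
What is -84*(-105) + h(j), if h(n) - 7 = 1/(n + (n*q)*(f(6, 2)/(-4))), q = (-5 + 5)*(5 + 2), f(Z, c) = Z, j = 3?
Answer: 26482/3 ≈ 8827.3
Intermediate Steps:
q = 0 (q = 0*7 = 0)
h(n) = 7 + 1/n (h(n) = 7 + 1/(n + (n*0)*(6/(-4))) = 7 + 1/(n + 0*(6*(-¼))) = 7 + 1/(n + 0*(-3/2)) = 7 + 1/(n + 0) = 7 + 1/n)
-84*(-105) + h(j) = -84*(-105) + (7 + 1/3) = 8820 + (7 + ⅓) = 8820 + 22/3 = 26482/3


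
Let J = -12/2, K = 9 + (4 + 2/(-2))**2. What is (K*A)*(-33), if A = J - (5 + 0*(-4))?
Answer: 6534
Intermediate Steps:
K = 18 (K = 9 + (4 + 2*(-1/2))**2 = 9 + (4 - 1)**2 = 9 + 3**2 = 9 + 9 = 18)
J = -6 (J = -12*1/2 = -6)
A = -11 (A = -6 - (5 + 0*(-4)) = -6 - (5 + 0) = -6 - 1*5 = -6 - 5 = -11)
(K*A)*(-33) = (18*(-11))*(-33) = -198*(-33) = 6534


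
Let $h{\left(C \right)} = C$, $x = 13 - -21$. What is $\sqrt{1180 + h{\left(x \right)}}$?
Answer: $\sqrt{1214} \approx 34.843$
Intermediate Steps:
$x = 34$ ($x = 13 + 21 = 34$)
$\sqrt{1180 + h{\left(x \right)}} = \sqrt{1180 + 34} = \sqrt{1214}$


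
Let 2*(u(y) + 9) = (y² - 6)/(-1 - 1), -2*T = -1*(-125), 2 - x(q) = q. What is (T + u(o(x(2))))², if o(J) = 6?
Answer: 6241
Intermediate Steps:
x(q) = 2 - q
T = -125/2 (T = -(-1)*(-125)/2 = -½*125 = -125/2 ≈ -62.500)
u(y) = -15/2 - y²/4 (u(y) = -9 + ((y² - 6)/(-1 - 1))/2 = -9 + ((-6 + y²)/(-2))/2 = -9 + ((-6 + y²)*(-½))/2 = -9 + (3 - y²/2)/2 = -9 + (3/2 - y²/4) = -15/2 - y²/4)
(T + u(o(x(2))))² = (-125/2 + (-15/2 - ¼*6²))² = (-125/2 + (-15/2 - ¼*36))² = (-125/2 + (-15/2 - 9))² = (-125/2 - 33/2)² = (-79)² = 6241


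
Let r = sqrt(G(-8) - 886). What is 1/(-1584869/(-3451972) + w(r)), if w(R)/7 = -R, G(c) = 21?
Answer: 5470923411668/505066863353857001 + 83412774821488*I*sqrt(865)/505066863353857001 ≈ 1.0832e-5 + 0.0048573*I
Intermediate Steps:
r = I*sqrt(865) (r = sqrt(21 - 886) = sqrt(-865) = I*sqrt(865) ≈ 29.411*I)
w(R) = -7*R (w(R) = 7*(-R) = -7*R)
1/(-1584869/(-3451972) + w(r)) = 1/(-1584869/(-3451972) - 7*I*sqrt(865)) = 1/(-1584869*(-1/3451972) - 7*I*sqrt(865)) = 1/(1584869/3451972 - 7*I*sqrt(865))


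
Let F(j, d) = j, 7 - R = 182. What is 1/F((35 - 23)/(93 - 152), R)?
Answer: -59/12 ≈ -4.9167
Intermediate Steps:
R = -175 (R = 7 - 1*182 = 7 - 182 = -175)
1/F((35 - 23)/(93 - 152), R) = 1/((35 - 23)/(93 - 152)) = 1/(12/(-59)) = 1/(12*(-1/59)) = 1/(-12/59) = -59/12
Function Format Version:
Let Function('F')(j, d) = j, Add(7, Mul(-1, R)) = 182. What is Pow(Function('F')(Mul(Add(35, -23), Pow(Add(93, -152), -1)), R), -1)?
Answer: Rational(-59, 12) ≈ -4.9167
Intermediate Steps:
R = -175 (R = Add(7, Mul(-1, 182)) = Add(7, -182) = -175)
Pow(Function('F')(Mul(Add(35, -23), Pow(Add(93, -152), -1)), R), -1) = Pow(Mul(Add(35, -23), Pow(Add(93, -152), -1)), -1) = Pow(Mul(12, Pow(-59, -1)), -1) = Pow(Mul(12, Rational(-1, 59)), -1) = Pow(Rational(-12, 59), -1) = Rational(-59, 12)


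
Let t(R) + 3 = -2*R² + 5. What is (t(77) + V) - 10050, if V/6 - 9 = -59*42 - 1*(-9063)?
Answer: 17658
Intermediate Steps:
V = 39564 (V = 54 + 6*(-59*42 - 1*(-9063)) = 54 + 6*(-2478 + 9063) = 54 + 6*6585 = 54 + 39510 = 39564)
t(R) = 2 - 2*R² (t(R) = -3 + (-2*R² + 5) = -3 + (5 - 2*R²) = 2 - 2*R²)
(t(77) + V) - 10050 = ((2 - 2*77²) + 39564) - 10050 = ((2 - 2*5929) + 39564) - 10050 = ((2 - 11858) + 39564) - 10050 = (-11856 + 39564) - 10050 = 27708 - 10050 = 17658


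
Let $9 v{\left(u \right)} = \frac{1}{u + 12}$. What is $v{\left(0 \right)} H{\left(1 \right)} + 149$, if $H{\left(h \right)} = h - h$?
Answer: $149$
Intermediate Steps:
$H{\left(h \right)} = 0$
$v{\left(u \right)} = \frac{1}{9 \left(12 + u\right)}$ ($v{\left(u \right)} = \frac{1}{9 \left(u + 12\right)} = \frac{1}{9 \left(12 + u\right)}$)
$v{\left(0 \right)} H{\left(1 \right)} + 149 = \frac{1}{9 \left(12 + 0\right)} 0 + 149 = \frac{1}{9 \cdot 12} \cdot 0 + 149 = \frac{1}{9} \cdot \frac{1}{12} \cdot 0 + 149 = \frac{1}{108} \cdot 0 + 149 = 0 + 149 = 149$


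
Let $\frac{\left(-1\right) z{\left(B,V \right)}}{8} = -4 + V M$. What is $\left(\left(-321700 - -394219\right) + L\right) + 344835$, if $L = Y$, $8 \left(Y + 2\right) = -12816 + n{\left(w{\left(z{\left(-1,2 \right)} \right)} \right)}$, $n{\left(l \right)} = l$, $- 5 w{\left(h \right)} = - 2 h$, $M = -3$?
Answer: $415754$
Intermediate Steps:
$z{\left(B,V \right)} = 32 + 24 V$ ($z{\left(B,V \right)} = - 8 \left(-4 + V \left(-3\right)\right) = - 8 \left(-4 - 3 V\right) = 32 + 24 V$)
$w{\left(h \right)} = \frac{2 h}{5}$ ($w{\left(h \right)} = - \frac{\left(-2\right) h}{5} = \frac{2 h}{5}$)
$Y = -1600$ ($Y = -2 + \frac{-12816 + \frac{2 \left(32 + 24 \cdot 2\right)}{5}}{8} = -2 + \frac{-12816 + \frac{2 \left(32 + 48\right)}{5}}{8} = -2 + \frac{-12816 + \frac{2}{5} \cdot 80}{8} = -2 + \frac{-12816 + 32}{8} = -2 + \frac{1}{8} \left(-12784\right) = -2 - 1598 = -1600$)
$L = -1600$
$\left(\left(-321700 - -394219\right) + L\right) + 344835 = \left(\left(-321700 - -394219\right) - 1600\right) + 344835 = \left(\left(-321700 + 394219\right) - 1600\right) + 344835 = \left(72519 - 1600\right) + 344835 = 70919 + 344835 = 415754$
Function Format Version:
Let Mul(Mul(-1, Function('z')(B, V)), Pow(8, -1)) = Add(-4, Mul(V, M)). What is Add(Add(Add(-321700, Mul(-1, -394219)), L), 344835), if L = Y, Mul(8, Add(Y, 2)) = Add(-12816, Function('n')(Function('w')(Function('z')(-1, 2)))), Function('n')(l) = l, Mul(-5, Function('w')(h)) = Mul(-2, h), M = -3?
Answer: 415754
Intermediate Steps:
Function('z')(B, V) = Add(32, Mul(24, V)) (Function('z')(B, V) = Mul(-8, Add(-4, Mul(V, -3))) = Mul(-8, Add(-4, Mul(-3, V))) = Add(32, Mul(24, V)))
Function('w')(h) = Mul(Rational(2, 5), h) (Function('w')(h) = Mul(Rational(-1, 5), Mul(-2, h)) = Mul(Rational(2, 5), h))
Y = -1600 (Y = Add(-2, Mul(Rational(1, 8), Add(-12816, Mul(Rational(2, 5), Add(32, Mul(24, 2)))))) = Add(-2, Mul(Rational(1, 8), Add(-12816, Mul(Rational(2, 5), Add(32, 48))))) = Add(-2, Mul(Rational(1, 8), Add(-12816, Mul(Rational(2, 5), 80)))) = Add(-2, Mul(Rational(1, 8), Add(-12816, 32))) = Add(-2, Mul(Rational(1, 8), -12784)) = Add(-2, -1598) = -1600)
L = -1600
Add(Add(Add(-321700, Mul(-1, -394219)), L), 344835) = Add(Add(Add(-321700, Mul(-1, -394219)), -1600), 344835) = Add(Add(Add(-321700, 394219), -1600), 344835) = Add(Add(72519, -1600), 344835) = Add(70919, 344835) = 415754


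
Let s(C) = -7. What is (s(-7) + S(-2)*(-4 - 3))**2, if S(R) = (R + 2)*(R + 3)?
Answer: 49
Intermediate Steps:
S(R) = (2 + R)*(3 + R)
(s(-7) + S(-2)*(-4 - 3))**2 = (-7 + (6 + (-2)**2 + 5*(-2))*(-4 - 3))**2 = (-7 + (6 + 4 - 10)*(-7))**2 = (-7 + 0*(-7))**2 = (-7 + 0)**2 = (-7)**2 = 49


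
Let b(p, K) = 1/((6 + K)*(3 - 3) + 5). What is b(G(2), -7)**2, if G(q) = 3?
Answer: 1/25 ≈ 0.040000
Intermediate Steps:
b(p, K) = 1/5 (b(p, K) = 1/((6 + K)*0 + 5) = 1/(0 + 5) = 1/5)
b(G(2), -7)**2 = (1/5)**2 = 1/25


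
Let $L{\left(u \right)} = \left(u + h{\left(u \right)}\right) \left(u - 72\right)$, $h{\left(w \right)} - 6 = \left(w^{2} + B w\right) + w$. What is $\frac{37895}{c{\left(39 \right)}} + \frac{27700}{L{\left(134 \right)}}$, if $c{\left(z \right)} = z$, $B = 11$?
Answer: $\frac{296765585}{305412} \approx 971.69$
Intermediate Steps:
$h{\left(w \right)} = 6 + w^{2} + 12 w$ ($h{\left(w \right)} = 6 + \left(\left(w^{2} + 11 w\right) + w\right) = 6 + \left(w^{2} + 12 w\right) = 6 + w^{2} + 12 w$)
$L{\left(u \right)} = \left(-72 + u\right) \left(6 + u^{2} + 13 u\right)$ ($L{\left(u \right)} = \left(u + \left(6 + u^{2} + 12 u\right)\right) \left(u - 72\right) = \left(6 + u^{2} + 13 u\right) \left(-72 + u\right) = \left(-72 + u\right) \left(6 + u^{2} + 13 u\right)$)
$\frac{37895}{c{\left(39 \right)}} + \frac{27700}{L{\left(134 \right)}} = \frac{37895}{39} + \frac{27700}{-432 + 134^{3} - 124620 - 59 \cdot 134^{2}} = 37895 \cdot \frac{1}{39} + \frac{27700}{-432 + 2406104 - 124620 - 1059404} = \frac{2915}{3} + \frac{27700}{-432 + 2406104 - 124620 - 1059404} = \frac{2915}{3} + \frac{27700}{1221648} = \frac{2915}{3} + 27700 \cdot \frac{1}{1221648} = \frac{2915}{3} + \frac{6925}{305412} = \frac{296765585}{305412}$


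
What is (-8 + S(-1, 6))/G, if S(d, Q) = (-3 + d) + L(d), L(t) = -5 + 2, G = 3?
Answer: -5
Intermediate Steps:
L(t) = -3
S(d, Q) = -6 + d (S(d, Q) = (-3 + d) - 3 = -6 + d)
(-8 + S(-1, 6))/G = (-8 + (-6 - 1))/3 = (-8 - 7)*(⅓) = -15*⅓ = -5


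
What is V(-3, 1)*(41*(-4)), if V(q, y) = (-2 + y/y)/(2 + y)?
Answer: 164/3 ≈ 54.667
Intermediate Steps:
V(q, y) = -1/(2 + y) (V(q, y) = (-2 + 1)/(2 + y) = -1/(2 + y))
V(-3, 1)*(41*(-4)) = (-1/(2 + 1))*(41*(-4)) = -1/3*(-164) = -1*⅓*(-164) = -⅓*(-164) = 164/3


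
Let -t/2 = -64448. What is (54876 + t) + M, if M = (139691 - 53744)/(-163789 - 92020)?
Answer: 47010445601/255809 ≈ 1.8377e+5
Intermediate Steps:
t = 128896 (t = -2*(-64448) = 128896)
M = -85947/255809 (M = 85947/(-255809) = 85947*(-1/255809) = -85947/255809 ≈ -0.33598)
(54876 + t) + M = (54876 + 128896) - 85947/255809 = 183772 - 85947/255809 = 47010445601/255809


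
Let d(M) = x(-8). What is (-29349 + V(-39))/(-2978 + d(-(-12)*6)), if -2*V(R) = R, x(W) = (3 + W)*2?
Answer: 19553/1992 ≈ 9.8158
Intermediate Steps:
x(W) = 6 + 2*W
V(R) = -R/2
d(M) = -10 (d(M) = 6 + 2*(-8) = 6 - 16 = -10)
(-29349 + V(-39))/(-2978 + d(-(-12)*6)) = (-29349 - ½*(-39))/(-2978 - 10) = (-29349 + 39/2)/(-2988) = -58659/2*(-1/2988) = 19553/1992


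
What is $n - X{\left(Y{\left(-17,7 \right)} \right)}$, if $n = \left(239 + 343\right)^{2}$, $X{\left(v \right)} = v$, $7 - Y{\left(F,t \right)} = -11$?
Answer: $338706$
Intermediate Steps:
$Y{\left(F,t \right)} = 18$ ($Y{\left(F,t \right)} = 7 - -11 = 7 + 11 = 18$)
$n = 338724$ ($n = 582^{2} = 338724$)
$n - X{\left(Y{\left(-17,7 \right)} \right)} = 338724 - 18 = 338706$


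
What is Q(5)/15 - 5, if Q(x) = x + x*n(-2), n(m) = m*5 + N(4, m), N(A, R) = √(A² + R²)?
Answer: -8 + 2*√5/3 ≈ -6.5093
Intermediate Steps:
n(m) = √(16 + m²) + 5*m (n(m) = m*5 + √(4² + m²) = 5*m + √(16 + m²) = √(16 + m²) + 5*m)
Q(x) = x + x*(-10 + 2*√5) (Q(x) = x + x*(√(16 + (-2)²) + 5*(-2)) = x + x*(√(16 + 4) - 10) = x + x*(√20 - 10) = x + x*(2*√5 - 10) = x + x*(-10 + 2*√5))
Q(5)/15 - 5 = (5*(-9 + 2*√5))/15 - 5 = (-45 + 10*√5)/15 - 5 = (-3 + 2*√5/3) - 5 = -8 + 2*√5/3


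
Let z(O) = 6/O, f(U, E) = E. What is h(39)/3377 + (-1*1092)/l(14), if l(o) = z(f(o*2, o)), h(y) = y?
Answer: -8604557/3377 ≈ -2548.0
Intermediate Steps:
l(o) = 6/o
h(39)/3377 + (-1*1092)/l(14) = 39/3377 + (-1*1092)/((6/14)) = 39*(1/3377) - 1092/(6*(1/14)) = 39/3377 - 1092/3/7 = 39/3377 - 1092*7/3 = 39/3377 - 2548 = -8604557/3377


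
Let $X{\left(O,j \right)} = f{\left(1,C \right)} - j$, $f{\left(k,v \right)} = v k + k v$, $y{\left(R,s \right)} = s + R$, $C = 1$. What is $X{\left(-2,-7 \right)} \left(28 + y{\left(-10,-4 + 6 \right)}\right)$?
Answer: $180$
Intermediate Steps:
$y{\left(R,s \right)} = R + s$
$f{\left(k,v \right)} = 2 k v$ ($f{\left(k,v \right)} = k v + k v = 2 k v$)
$X{\left(O,j \right)} = 2 - j$ ($X{\left(O,j \right)} = 2 \cdot 1 \cdot 1 - j = 2 - j$)
$X{\left(-2,-7 \right)} \left(28 + y{\left(-10,-4 + 6 \right)}\right) = \left(2 - -7\right) \left(28 + \left(-10 + \left(-4 + 6\right)\right)\right) = \left(2 + 7\right) \left(28 + \left(-10 + 2\right)\right) = 9 \left(28 - 8\right) = 9 \cdot 20 = 180$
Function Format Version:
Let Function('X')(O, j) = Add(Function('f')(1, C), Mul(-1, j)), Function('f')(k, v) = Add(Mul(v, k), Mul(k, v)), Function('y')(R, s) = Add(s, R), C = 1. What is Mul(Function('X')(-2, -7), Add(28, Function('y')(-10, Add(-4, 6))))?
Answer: 180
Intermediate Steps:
Function('y')(R, s) = Add(R, s)
Function('f')(k, v) = Mul(2, k, v) (Function('f')(k, v) = Add(Mul(k, v), Mul(k, v)) = Mul(2, k, v))
Function('X')(O, j) = Add(2, Mul(-1, j)) (Function('X')(O, j) = Add(Mul(2, 1, 1), Mul(-1, j)) = Add(2, Mul(-1, j)))
Mul(Function('X')(-2, -7), Add(28, Function('y')(-10, Add(-4, 6)))) = Mul(Add(2, Mul(-1, -7)), Add(28, Add(-10, Add(-4, 6)))) = Mul(Add(2, 7), Add(28, Add(-10, 2))) = Mul(9, Add(28, -8)) = Mul(9, 20) = 180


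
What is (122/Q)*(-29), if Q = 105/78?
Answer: -91988/35 ≈ -2628.2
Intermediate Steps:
Q = 35/26 (Q = 105*(1/78) = 35/26 ≈ 1.3462)
(122/Q)*(-29) = (122/(35/26))*(-29) = (122*(26/35))*(-29) = (3172/35)*(-29) = -91988/35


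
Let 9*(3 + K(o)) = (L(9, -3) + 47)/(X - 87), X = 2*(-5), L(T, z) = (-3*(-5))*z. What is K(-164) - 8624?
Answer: -7531373/873 ≈ -8627.0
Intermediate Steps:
L(T, z) = 15*z
X = -10
K(o) = -2621/873 (K(o) = -3 + ((15*(-3) + 47)/(-10 - 87))/9 = -3 + ((-45 + 47)/(-97))/9 = -3 + (2*(-1/97))/9 = -3 + (⅑)*(-2/97) = -3 - 2/873 = -2621/873)
K(-164) - 8624 = -2621/873 - 8624 = -7531373/873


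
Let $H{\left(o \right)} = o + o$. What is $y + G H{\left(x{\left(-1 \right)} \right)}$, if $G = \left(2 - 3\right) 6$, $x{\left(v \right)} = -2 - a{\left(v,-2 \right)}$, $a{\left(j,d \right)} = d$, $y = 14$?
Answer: $14$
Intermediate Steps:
$x{\left(v \right)} = 0$ ($x{\left(v \right)} = -2 - -2 = -2 + 2 = 0$)
$G = -6$ ($G = \left(-1\right) 6 = -6$)
$H{\left(o \right)} = 2 o$
$y + G H{\left(x{\left(-1 \right)} \right)} = 14 - 6 \cdot 2 \cdot 0 = 14 - 0 = 14 + 0 = 14$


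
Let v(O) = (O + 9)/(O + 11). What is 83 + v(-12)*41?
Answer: 206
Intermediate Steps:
v(O) = (9 + O)/(11 + O)
83 + v(-12)*41 = 83 + ((9 - 12)/(11 - 12))*41 = 83 + (-3/(-1))*41 = 83 - 1*(-3)*41 = 83 + 3*41 = 83 + 123 = 206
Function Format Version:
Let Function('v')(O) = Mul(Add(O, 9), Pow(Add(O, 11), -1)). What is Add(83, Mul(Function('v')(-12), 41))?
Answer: 206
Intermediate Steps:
Function('v')(O) = Mul(Pow(Add(11, O), -1), Add(9, O)) (Function('v')(O) = Mul(Add(9, O), Pow(Add(11, O), -1)) = Mul(Pow(Add(11, O), -1), Add(9, O)))
Add(83, Mul(Function('v')(-12), 41)) = Add(83, Mul(Mul(Pow(Add(11, -12), -1), Add(9, -12)), 41)) = Add(83, Mul(Mul(Pow(-1, -1), -3), 41)) = Add(83, Mul(Mul(-1, -3), 41)) = Add(83, Mul(3, 41)) = Add(83, 123) = 206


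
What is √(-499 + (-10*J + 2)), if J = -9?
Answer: I*√407 ≈ 20.174*I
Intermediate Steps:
√(-499 + (-10*J + 2)) = √(-499 + (-10*(-9) + 2)) = √(-499 + (90 + 2)) = √(-499 + 92) = √(-407) = I*√407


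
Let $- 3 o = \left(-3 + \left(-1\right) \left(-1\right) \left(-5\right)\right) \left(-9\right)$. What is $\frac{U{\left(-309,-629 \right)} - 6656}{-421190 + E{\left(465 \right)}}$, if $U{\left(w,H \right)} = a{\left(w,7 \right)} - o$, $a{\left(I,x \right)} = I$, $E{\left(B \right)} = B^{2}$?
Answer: $\frac{6941}{204965} \approx 0.033864$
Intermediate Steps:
$o = -24$ ($o = - \frac{\left(-3 + \left(-1\right) \left(-1\right) \left(-5\right)\right) \left(-9\right)}{3} = - \frac{\left(-3 + 1 \left(-5\right)\right) \left(-9\right)}{3} = - \frac{\left(-3 - 5\right) \left(-9\right)}{3} = - \frac{\left(-8\right) \left(-9\right)}{3} = \left(- \frac{1}{3}\right) 72 = -24$)
$U{\left(w,H \right)} = 24 + w$ ($U{\left(w,H \right)} = w - -24 = w + 24 = 24 + w$)
$\frac{U{\left(-309,-629 \right)} - 6656}{-421190 + E{\left(465 \right)}} = \frac{\left(24 - 309\right) - 6656}{-421190 + 465^{2}} = \frac{-285 - 6656}{-421190 + 216225} = - \frac{6941}{-204965} = \left(-6941\right) \left(- \frac{1}{204965}\right) = \frac{6941}{204965}$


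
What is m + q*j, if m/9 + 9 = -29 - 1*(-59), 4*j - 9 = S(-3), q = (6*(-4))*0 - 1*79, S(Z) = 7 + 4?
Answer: -206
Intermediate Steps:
S(Z) = 11
q = -79 (q = -24*0 - 79 = 0 - 79 = -79)
j = 5 (j = 9/4 + (¼)*11 = 9/4 + 11/4 = 5)
m = 189 (m = -81 + 9*(-29 - 1*(-59)) = -81 + 9*(-29 + 59) = -81 + 9*30 = -81 + 270 = 189)
m + q*j = 189 - 79*5 = 189 - 395 = -206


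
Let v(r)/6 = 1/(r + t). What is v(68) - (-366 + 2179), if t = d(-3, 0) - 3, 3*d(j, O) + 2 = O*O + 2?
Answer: -117839/65 ≈ -1812.9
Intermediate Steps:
d(j, O) = O²/3 (d(j, O) = -⅔ + (O*O + 2)/3 = -⅔ + (O² + 2)/3 = -⅔ + (2 + O²)/3 = -⅔ + (⅔ + O²/3) = O²/3)
t = -3 (t = (⅓)*0² - 3 = (⅓)*0 - 3 = 0 - 3 = -3)
v(r) = 6/(-3 + r) (v(r) = 6/(r - 3) = 6/(-3 + r))
v(68) - (-366 + 2179) = 6/(-3 + 68) - (-366 + 2179) = 6/65 - 1*1813 = 6*(1/65) - 1813 = 6/65 - 1813 = -117839/65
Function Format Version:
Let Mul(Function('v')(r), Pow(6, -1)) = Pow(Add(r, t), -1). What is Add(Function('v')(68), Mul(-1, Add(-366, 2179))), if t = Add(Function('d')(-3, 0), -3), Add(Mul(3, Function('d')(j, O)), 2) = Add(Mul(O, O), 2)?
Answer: Rational(-117839, 65) ≈ -1812.9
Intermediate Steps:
Function('d')(j, O) = Mul(Rational(1, 3), Pow(O, 2)) (Function('d')(j, O) = Add(Rational(-2, 3), Mul(Rational(1, 3), Add(Mul(O, O), 2))) = Add(Rational(-2, 3), Mul(Rational(1, 3), Add(Pow(O, 2), 2))) = Add(Rational(-2, 3), Mul(Rational(1, 3), Add(2, Pow(O, 2)))) = Add(Rational(-2, 3), Add(Rational(2, 3), Mul(Rational(1, 3), Pow(O, 2)))) = Mul(Rational(1, 3), Pow(O, 2)))
t = -3 (t = Add(Mul(Rational(1, 3), Pow(0, 2)), -3) = Add(Mul(Rational(1, 3), 0), -3) = Add(0, -3) = -3)
Function('v')(r) = Mul(6, Pow(Add(-3, r), -1)) (Function('v')(r) = Mul(6, Pow(Add(r, -3), -1)) = Mul(6, Pow(Add(-3, r), -1)))
Add(Function('v')(68), Mul(-1, Add(-366, 2179))) = Add(Mul(6, Pow(Add(-3, 68), -1)), Mul(-1, Add(-366, 2179))) = Add(Mul(6, Pow(65, -1)), Mul(-1, 1813)) = Add(Mul(6, Rational(1, 65)), -1813) = Add(Rational(6, 65), -1813) = Rational(-117839, 65)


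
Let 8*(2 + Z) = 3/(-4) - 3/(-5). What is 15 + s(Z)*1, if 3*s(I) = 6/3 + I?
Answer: 2399/160 ≈ 14.994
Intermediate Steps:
Z = -323/160 (Z = -2 + (3/(-4) - 3/(-5))/8 = -2 + (3*(-¼) - 3*(-⅕))/8 = -2 + (-¾ + ⅗)/8 = -2 + (⅛)*(-3/20) = -2 - 3/160 = -323/160 ≈ -2.0187)
s(I) = ⅔ + I/3 (s(I) = (6/3 + I)/3 = (6*(⅓) + I)/3 = (2 + I)/3 = ⅔ + I/3)
15 + s(Z)*1 = 15 + (⅔ + (⅓)*(-323/160))*1 = 15 + (⅔ - 323/480)*1 = 15 - 1/160*1 = 15 - 1/160 = 2399/160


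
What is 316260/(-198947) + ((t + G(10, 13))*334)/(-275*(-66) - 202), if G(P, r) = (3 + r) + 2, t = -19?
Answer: -410191627/255050054 ≈ -1.6083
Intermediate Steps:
G(P, r) = 5 + r
316260/(-198947) + ((t + G(10, 13))*334)/(-275*(-66) - 202) = 316260/(-198947) + ((-19 + (5 + 13))*334)/(-275*(-66) - 202) = 316260*(-1/198947) + ((-19 + 18)*334)/(18150 - 202) = -45180/28421 - 1*334/17948 = -45180/28421 - 334*1/17948 = -45180/28421 - 167/8974 = -410191627/255050054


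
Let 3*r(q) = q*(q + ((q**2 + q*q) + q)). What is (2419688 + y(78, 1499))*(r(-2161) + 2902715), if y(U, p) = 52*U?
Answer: -16291882488017600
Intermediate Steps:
r(q) = q*(2*q + 2*q**2)/3 (r(q) = (q*(q + ((q**2 + q*q) + q)))/3 = (q*(q + ((q**2 + q**2) + q)))/3 = (q*(q + (2*q**2 + q)))/3 = (q*(q + (q + 2*q**2)))/3 = (q*(2*q + 2*q**2))/3 = q*(2*q + 2*q**2)/3)
(2419688 + y(78, 1499))*(r(-2161) + 2902715) = (2419688 + 52*78)*((2/3)*(-2161)**2*(1 - 2161) + 2902715) = (2419688 + 4056)*((2/3)*4669921*(-2160) + 2902715) = 2423744*(-6724686240 + 2902715) = 2423744*(-6721783525) = -16291882488017600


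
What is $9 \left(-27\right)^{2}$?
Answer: $6561$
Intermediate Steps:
$9 \left(-27\right)^{2} = 9 \cdot 729 = 6561$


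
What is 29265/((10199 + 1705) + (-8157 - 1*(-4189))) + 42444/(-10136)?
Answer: -5025693/10054912 ≈ -0.49982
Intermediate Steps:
29265/((10199 + 1705) + (-8157 - 1*(-4189))) + 42444/(-10136) = 29265/(11904 + (-8157 + 4189)) + 42444*(-1/10136) = 29265/(11904 - 3968) - 10611/2534 = 29265/7936 - 10611/2534 = -5025693/10054912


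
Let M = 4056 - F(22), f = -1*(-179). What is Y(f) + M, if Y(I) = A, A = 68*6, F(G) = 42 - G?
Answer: 4444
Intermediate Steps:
A = 408
f = 179
M = 4036 (M = 4056 - (42 - 1*22) = 4056 - (42 - 22) = 4056 - 1*20 = 4056 - 20 = 4036)
Y(I) = 408
Y(f) + M = 408 + 4036 = 4444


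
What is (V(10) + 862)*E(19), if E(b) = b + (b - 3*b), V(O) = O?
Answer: -16568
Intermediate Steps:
E(b) = -b (E(b) = b - 2*b = -b)
(V(10) + 862)*E(19) = (10 + 862)*(-1*19) = 872*(-19) = -16568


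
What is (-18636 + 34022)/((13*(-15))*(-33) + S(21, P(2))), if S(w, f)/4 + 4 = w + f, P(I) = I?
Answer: 15386/6511 ≈ 2.3631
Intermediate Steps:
S(w, f) = -16 + 4*f + 4*w (S(w, f) = -16 + 4*(w + f) = -16 + 4*(f + w) = -16 + (4*f + 4*w) = -16 + 4*f + 4*w)
(-18636 + 34022)/((13*(-15))*(-33) + S(21, P(2))) = (-18636 + 34022)/((13*(-15))*(-33) + (-16 + 4*2 + 4*21)) = 15386/(-195*(-33) + (-16 + 8 + 84)) = 15386/(6435 + 76) = 15386/6511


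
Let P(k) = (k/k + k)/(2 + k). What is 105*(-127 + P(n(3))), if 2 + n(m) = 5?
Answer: -13251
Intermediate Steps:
n(m) = 3 (n(m) = -2 + 5 = 3)
P(k) = (1 + k)/(2 + k)
105*(-127 + P(n(3))) = 105*(-127 + (1 + 3)/(2 + 3)) = 105*(-127 + 4/5) = 105*(-127 + (⅕)*4) = 105*(-127 + ⅘) = 105*(-631/5) = -13251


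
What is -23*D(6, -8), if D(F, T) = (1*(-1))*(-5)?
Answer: -115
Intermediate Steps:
D(F, T) = 5 (D(F, T) = -1*(-5) = 5)
-23*D(6, -8) = -23*5 = -115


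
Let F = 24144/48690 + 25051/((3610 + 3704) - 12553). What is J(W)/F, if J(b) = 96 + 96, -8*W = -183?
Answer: -627906240/14015933 ≈ -44.799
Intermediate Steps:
W = 183/8 (W = -1/8*(-183) = 183/8 ≈ 22.875)
J(b) = 192
F = -14015933/3270345 (F = 24144*(1/48690) + 25051/(7314 - 12553) = 4024/8115 + 25051/(-5239) = 4024/8115 + 25051*(-1/5239) = 4024/8115 - 1927/403 = -14015933/3270345 ≈ -4.2858)
J(W)/F = 192/(-14015933/3270345) = 192*(-3270345/14015933) = -627906240/14015933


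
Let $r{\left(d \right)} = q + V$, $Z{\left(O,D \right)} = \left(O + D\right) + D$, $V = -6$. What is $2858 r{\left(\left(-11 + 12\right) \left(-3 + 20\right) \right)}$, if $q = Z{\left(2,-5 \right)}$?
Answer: $-40012$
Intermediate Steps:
$Z{\left(O,D \right)} = O + 2 D$ ($Z{\left(O,D \right)} = \left(D + O\right) + D = O + 2 D$)
$q = -8$ ($q = 2 + 2 \left(-5\right) = 2 - 10 = -8$)
$r{\left(d \right)} = -14$ ($r{\left(d \right)} = -8 - 6 = -14$)
$2858 r{\left(\left(-11 + 12\right) \left(-3 + 20\right) \right)} = 2858 \left(-14\right) = -40012$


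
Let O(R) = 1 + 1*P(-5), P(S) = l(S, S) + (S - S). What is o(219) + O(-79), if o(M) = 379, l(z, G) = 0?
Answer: 380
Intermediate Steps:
P(S) = 0 (P(S) = 0 + (S - S) = 0 + 0 = 0)
O(R) = 1 (O(R) = 1 + 1*0 = 1 + 0 = 1)
o(219) + O(-79) = 379 + 1 = 380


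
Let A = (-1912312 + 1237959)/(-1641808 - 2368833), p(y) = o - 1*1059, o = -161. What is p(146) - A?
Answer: -4893656373/4010641 ≈ -1220.2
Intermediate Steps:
p(y) = -1220 (p(y) = -161 - 1*1059 = -161 - 1059 = -1220)
A = 674353/4010641 (A = -674353/(-4010641) = -674353*(-1/4010641) = 674353/4010641 ≈ 0.16814)
p(146) - A = -1220 - 1*674353/4010641 = -1220 - 674353/4010641 = -4893656373/4010641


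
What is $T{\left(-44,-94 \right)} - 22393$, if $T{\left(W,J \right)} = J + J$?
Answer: $-22581$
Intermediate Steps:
$T{\left(W,J \right)} = 2 J$
$T{\left(-44,-94 \right)} - 22393 = 2 \left(-94\right) - 22393 = -188 - 22393 = -22581$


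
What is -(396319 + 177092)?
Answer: -573411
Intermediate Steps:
-(396319 + 177092) = -1*573411 = -573411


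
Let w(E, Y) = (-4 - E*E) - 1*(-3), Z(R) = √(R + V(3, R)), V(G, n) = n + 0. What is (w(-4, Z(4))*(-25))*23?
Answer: 9775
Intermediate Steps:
V(G, n) = n
Z(R) = √2*√R (Z(R) = √(R + R) = √(2*R) = √2*√R)
w(E, Y) = -1 - E² (w(E, Y) = (-4 - E²) + 3 = -1 - E²)
(w(-4, Z(4))*(-25))*23 = ((-1 - 1*(-4)²)*(-25))*23 = ((-1 - 1*16)*(-25))*23 = ((-1 - 16)*(-25))*23 = -17*(-25)*23 = 425*23 = 9775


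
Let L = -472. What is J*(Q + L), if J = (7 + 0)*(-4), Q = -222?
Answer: 19432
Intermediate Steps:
J = -28 (J = 7*(-4) = -28)
J*(Q + L) = -28*(-222 - 472) = -28*(-694) = 19432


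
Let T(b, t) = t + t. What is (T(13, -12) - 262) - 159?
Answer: -445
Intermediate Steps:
T(b, t) = 2*t
(T(13, -12) - 262) - 159 = (2*(-12) - 262) - 159 = (-24 - 262) - 159 = -286 - 159 = -445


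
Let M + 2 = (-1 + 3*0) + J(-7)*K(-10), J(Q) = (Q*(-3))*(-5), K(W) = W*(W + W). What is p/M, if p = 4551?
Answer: -1517/7001 ≈ -0.21668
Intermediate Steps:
K(W) = 2*W² (K(W) = W*(2*W) = 2*W²)
J(Q) = 15*Q (J(Q) = -3*Q*(-5) = 15*Q)
M = -21003 (M = -2 + ((-1 + 3*0) + (15*(-7))*(2*(-10)²)) = -2 + ((-1 + 0) - 210*100) = -2 + (-1 - 105*200) = -2 + (-1 - 21000) = -2 - 21001 = -21003)
p/M = 4551/(-21003) = 4551*(-1/21003) = -1517/7001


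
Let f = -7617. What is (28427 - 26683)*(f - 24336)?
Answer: -55726032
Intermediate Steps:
(28427 - 26683)*(f - 24336) = (28427 - 26683)*(-7617 - 24336) = 1744*(-31953) = -55726032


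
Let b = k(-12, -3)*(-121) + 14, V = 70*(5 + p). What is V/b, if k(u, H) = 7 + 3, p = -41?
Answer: 630/299 ≈ 2.1070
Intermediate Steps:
k(u, H) = 10
V = -2520 (V = 70*(5 - 41) = 70*(-36) = -2520)
b = -1196 (b = 10*(-121) + 14 = -1210 + 14 = -1196)
V/b = -2520/(-1196) = -2520*(-1/1196) = 630/299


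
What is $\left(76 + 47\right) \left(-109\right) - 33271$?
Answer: $-46678$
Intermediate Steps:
$\left(76 + 47\right) \left(-109\right) - 33271 = 123 \left(-109\right) - 33271 = -13407 - 33271 = -46678$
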